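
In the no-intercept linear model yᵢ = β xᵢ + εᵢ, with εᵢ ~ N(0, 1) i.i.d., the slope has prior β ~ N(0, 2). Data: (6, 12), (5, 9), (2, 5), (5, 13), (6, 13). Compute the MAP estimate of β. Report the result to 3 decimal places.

log p(β | y) = −Σ(yᵢ − βxᵢ)²/(2·1) − β²/(2·2) + const.
Setting the derivative to zero: Σxᵢ(yᵢ − βxᵢ)/1 − β/2 = 0, so β = Σxᵢyᵢ / (Σxᵢ² + σ²/τ²).
Σxᵢyᵢ = 6·12 + 5·9 + 2·5 + 5·13 + 6·13 = 270; Σxᵢ² = 126; σ²/τ² = 0.5.
β̂_MAP = 270 / (126 + 0.5) = 270/126.5 ≈ 2.134.

β̂_MAP = 2.134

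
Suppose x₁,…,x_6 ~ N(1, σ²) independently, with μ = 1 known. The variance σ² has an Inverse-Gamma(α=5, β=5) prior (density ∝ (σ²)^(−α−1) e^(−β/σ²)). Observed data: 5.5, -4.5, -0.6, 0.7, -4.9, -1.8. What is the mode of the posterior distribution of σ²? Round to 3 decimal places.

Sum of squared deviations about the known mean: SS = (5.5−1)² + (-4.5−1)² + (-0.6−1)² + (0.7−1)² + (-4.9−1)² + (-1.8−1)² = 95.8.
The Normal likelihood contributes (σ²)^(−n/2) exp(−SS/(2σ²)), so the posterior is Inverse-Gamma(α + n/2, β + SS/2) = Inverse-Gamma(8, 52.9).
The mode of Inverse-Gamma(a, b) is b/(a+1) = 52.9/9 ≈ 5.878.

σ̂²_MAP = 5.878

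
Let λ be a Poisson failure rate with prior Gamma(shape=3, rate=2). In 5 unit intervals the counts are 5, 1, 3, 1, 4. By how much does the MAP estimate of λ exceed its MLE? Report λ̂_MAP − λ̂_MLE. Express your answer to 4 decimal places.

MAP − MLE = -0.5143

Σxᵢ = 14. Posterior is Gamma(17, 7); MAP = (17−1)/7 = 16/7 ≈ 2.28571.
MLE = x̄ = 14/5 ≈ 2.80000.
Difference = 16/7 − 14/5 = -18/35 ≈ -0.5143.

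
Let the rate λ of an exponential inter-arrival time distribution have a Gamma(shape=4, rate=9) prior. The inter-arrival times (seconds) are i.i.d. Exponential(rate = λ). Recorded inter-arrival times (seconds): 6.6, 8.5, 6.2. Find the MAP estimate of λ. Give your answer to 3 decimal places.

The Exponential(rate=λ) likelihood is ∝ λ^n e^(−λΣtᵢ). Here n = 3 and Σtᵢ = 6.6 + 8.5 + 6.2 = 21.3.
Posterior ∝ λ^3e^(−9λ) · λ^3e^(−21.3λ) = λ^6e^(−30.3λ), i.e. Gamma(7, 30.3).
Mode = (a−1)/b = 6/30.3 ≈ 0.198.

λ̂_MAP = 0.198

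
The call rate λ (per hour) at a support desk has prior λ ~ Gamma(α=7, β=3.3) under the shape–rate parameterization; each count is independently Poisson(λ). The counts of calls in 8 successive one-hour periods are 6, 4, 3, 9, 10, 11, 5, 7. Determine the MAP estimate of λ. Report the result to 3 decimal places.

λ̂_MAP = 5.398

Σxᵢ = 6+4+3+9+10+11+5+7 = 55, with n = 8.
Posterior ∝ λ^6e^(−3.3λ) · λ^55e^(−8λ) = λ^61e^(−11.3λ), i.e. Gamma(shape=62, rate=11.3).
The mode of a Gamma(a, b) with a ≥ 1 (shape–rate) is (a−1)/b = 61/11.3 ≈ 5.398.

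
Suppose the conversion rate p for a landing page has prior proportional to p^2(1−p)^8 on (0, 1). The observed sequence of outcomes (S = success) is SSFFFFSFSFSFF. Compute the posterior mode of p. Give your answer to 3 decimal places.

The prior density ∝ p^2(1−p)^8 is the kernel of Beta(3, 9).
Data: 5 successes in 13 trials (from the sequence). The binomial likelihood contributes p^5(1−p)^8, so the posterior is Beta(3+5, 9+8) = Beta(8, 17).
For Beta(a, b) with a, b > 1 the mode is (a−1)/(a+b−2) = 7/23 ≈ 0.304.

p̂_MAP = 0.304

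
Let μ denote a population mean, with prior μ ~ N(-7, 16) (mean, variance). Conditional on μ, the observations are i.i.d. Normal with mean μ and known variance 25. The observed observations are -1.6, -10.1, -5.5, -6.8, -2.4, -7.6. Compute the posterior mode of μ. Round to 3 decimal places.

μ̂_MAP = -5.942

n = 6; x̄ = ((-1.6) + (-10.1) + (-5.5) + (-6.8) + (-2.4) + (-7.6))/6 = -34/6 = -17/3 ≈ -5.6667.
For a Normal prior and Normal likelihood with known variance, the posterior is Normal; its mode equals its mean, the precision-weighted average.
Prior precision 1/σ₀² = 1/16 = 0.0625; data precision n/σ² = 6/25 = 0.24.
μ̂ = (0.0625·(-7) + 0.24·(-17/3)) / (0.0625 + 0.24) = (-1.7975)/0.3025 = -719/121 ≈ -5.942.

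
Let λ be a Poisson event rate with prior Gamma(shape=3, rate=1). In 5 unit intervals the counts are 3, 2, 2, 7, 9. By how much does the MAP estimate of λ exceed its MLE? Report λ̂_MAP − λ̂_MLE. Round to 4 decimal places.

MAP − MLE = -0.4333

Σxᵢ = 23. Posterior is Gamma(26, 6); MAP = (26−1)/6 = 25/6 ≈ 4.16667.
MLE = x̄ = 23/5 ≈ 4.60000.
Difference = 25/6 − 23/5 = -13/30 ≈ -0.4333.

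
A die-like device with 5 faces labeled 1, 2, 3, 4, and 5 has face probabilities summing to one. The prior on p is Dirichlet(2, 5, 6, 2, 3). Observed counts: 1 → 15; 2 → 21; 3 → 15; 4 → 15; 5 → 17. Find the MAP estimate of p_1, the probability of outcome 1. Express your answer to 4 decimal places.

MAP estimate: 0.1667

The posterior is Dirichlet(αᵢ + nᵢ) = Dirichlet(17, 26, 21, 17, 20).
For a Dirichlet(a₁,…,a_K) with all aᵢ > 1, the mode has j-th component (aⱼ − 1)/(Σaᵢ − K).
Here Σaᵢ = 101 and K = 5, so p_1 = (17 − 1)/(101 − 5) = 16/96 ≈ 0.1667.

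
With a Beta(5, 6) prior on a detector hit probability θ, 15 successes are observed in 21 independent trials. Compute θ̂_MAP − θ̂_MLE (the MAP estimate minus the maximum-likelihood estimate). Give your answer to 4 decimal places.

Posterior is Beta(20, 12); MAP = (20−1)/(32−2) = 19/30 ≈ 0.63333.
MLE ignores the prior: θ̂_MLE = k/n = 15/21 ≈ 0.71429.
Difference = 19/30 − 15/21 = -17/210 ≈ -0.0810.

MAP − MLE = -0.0810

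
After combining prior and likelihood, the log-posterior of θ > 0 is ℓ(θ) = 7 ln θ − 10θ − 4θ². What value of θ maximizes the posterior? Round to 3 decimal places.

θ̂_MAP = 0.500

ℓ'(θ) = 7/θ − 10 − 8θ. Setting this to zero and multiplying by θ: 8θ² + 10θ − 7 = 0.
θ = (−10 + √(10² + 4·8·7)) / (2·8) = (−10 + √324) / 16 = (−10 + 18)/16 = 1/2.
ℓ''(θ) = −7/θ² − 8 < 0, confirming a maximum.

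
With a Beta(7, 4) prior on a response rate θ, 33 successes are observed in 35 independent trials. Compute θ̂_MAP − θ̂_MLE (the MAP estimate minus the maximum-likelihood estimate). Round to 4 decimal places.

Posterior is Beta(40, 6); MAP = (40−1)/(46−2) = 39/44 ≈ 0.88636.
MLE ignores the prior: θ̂_MLE = k/n = 33/35 ≈ 0.94286.
Difference = 39/44 − 33/35 = -87/1540 ≈ -0.0565.

MAP − MLE = -0.0565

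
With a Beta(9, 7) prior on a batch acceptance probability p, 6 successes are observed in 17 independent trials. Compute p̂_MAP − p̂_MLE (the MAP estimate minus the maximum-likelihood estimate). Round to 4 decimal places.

MAP − MLE = 0.0987

Posterior is Beta(15, 18); MAP = (15−1)/(33−2) = 14/31 ≈ 0.45161.
MLE ignores the prior: p̂_MLE = k/n = 6/17 ≈ 0.35294.
Difference = 14/31 − 6/17 = 52/527 ≈ 0.0987.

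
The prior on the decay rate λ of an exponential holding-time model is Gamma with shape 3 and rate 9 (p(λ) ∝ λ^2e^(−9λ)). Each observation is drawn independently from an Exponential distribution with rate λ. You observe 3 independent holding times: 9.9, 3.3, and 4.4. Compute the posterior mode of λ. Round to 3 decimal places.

λ̂_MAP = 0.188

The Exponential(rate=λ) likelihood is ∝ λ^n e^(−λΣtᵢ). Here n = 3 and Σtᵢ = 9.9 + 3.3 + 4.4 = 17.6.
Posterior ∝ λ^2e^(−9λ) · λ^3e^(−17.6λ) = λ^5e^(−26.6λ), i.e. Gamma(6, 26.6).
Mode = (a−1)/b = 5/26.6 ≈ 0.188.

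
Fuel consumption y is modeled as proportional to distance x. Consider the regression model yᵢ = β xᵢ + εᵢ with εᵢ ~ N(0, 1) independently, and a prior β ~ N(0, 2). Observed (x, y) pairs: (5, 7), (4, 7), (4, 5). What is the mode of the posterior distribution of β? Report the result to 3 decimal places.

log p(β | y) = −Σ(yᵢ − βxᵢ)²/(2·1) − β²/(2·2) + const.
Setting the derivative to zero: Σxᵢ(yᵢ − βxᵢ)/1 − β/2 = 0, so β = Σxᵢyᵢ / (Σxᵢ² + σ²/τ²).
Σxᵢyᵢ = 5·7 + 4·7 + 4·5 = 83; Σxᵢ² = 57; σ²/τ² = 0.5.
β̂_MAP = 83 / (57 + 0.5) = 83/57.5 ≈ 1.443.

β̂_MAP = 1.443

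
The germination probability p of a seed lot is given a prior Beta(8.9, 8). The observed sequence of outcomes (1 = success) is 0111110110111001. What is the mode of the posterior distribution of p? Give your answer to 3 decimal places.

p̂_MAP = 0.612

Prior: Beta(8.9, 8).
Data: 11 successes in 16 trials (from the sequence). The binomial likelihood contributes p^11(1−p)^5, so the posterior is Beta(8.9+11, 8+5) = Beta(19.9, 13).
For Beta(a, b) with a, b > 1 the mode is (a−1)/(a+b−2) = 18.9/30.9 ≈ 0.612.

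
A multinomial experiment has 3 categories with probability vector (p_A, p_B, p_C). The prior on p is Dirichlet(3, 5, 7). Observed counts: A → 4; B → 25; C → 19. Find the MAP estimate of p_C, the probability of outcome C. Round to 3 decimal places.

MAP estimate of p_C = 0.417

The posterior is Dirichlet(αᵢ + nᵢ) = Dirichlet(7, 30, 26).
For a Dirichlet(a₁,…,a_K) with all aᵢ > 1, the mode has j-th component (aⱼ − 1)/(Σaᵢ − K).
Here Σaᵢ = 63 and K = 3, so p_C = (26 − 1)/(63 − 3) = 25/60 ≈ 0.417.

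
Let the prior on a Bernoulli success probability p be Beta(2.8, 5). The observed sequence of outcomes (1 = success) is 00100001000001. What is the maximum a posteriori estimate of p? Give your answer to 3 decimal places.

p̂_MAP = 0.242

Prior: Beta(2.8, 5).
Data: 3 successes in 14 trials (from the sequence). The binomial likelihood contributes p^3(1−p)^11, so the posterior is Beta(2.8+3, 5+11) = Beta(5.8, 16).
For Beta(a, b) with a, b > 1 the mode is (a−1)/(a+b−2) = 4.8/19.8 ≈ 0.242.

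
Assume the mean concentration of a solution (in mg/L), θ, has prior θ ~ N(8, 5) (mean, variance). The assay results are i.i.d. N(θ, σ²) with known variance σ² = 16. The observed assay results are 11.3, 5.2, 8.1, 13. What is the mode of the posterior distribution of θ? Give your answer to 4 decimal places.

θ̂_MAP = 8.7778

n = 4; x̄ = (11.3 + 5.2 + 8.1 + 13)/4 = 37.6/4 = 9.4.
For a Normal prior and Normal likelihood with known variance, the posterior is Normal; its mode equals its mean, the precision-weighted average.
Prior precision 1/σ₀² = 1/5 = 0.2; data precision n/σ² = 4/16 = 0.25.
θ̂ = (0.2·8 + 0.25·9.4) / (0.2 + 0.25) = 3.95/0.45 = 79/9 ≈ 8.7778.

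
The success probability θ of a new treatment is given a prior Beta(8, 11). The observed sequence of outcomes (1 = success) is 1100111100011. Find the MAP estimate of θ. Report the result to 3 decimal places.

θ̂_MAP = 0.500

Prior: Beta(8, 11).
Data: 8 successes in 13 trials (from the sequence). The binomial likelihood contributes θ^8(1−θ)^5, so the posterior is Beta(8+8, 11+5) = Beta(16, 16).
For Beta(a, b) with a, b > 1 the mode is (a−1)/(a+b−2) = 15/30 ≈ 0.500.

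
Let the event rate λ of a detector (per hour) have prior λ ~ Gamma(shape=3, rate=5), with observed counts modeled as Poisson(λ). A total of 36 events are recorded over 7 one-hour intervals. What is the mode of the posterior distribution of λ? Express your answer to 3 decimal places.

Σxᵢ = 36, n = 7.
Posterior ∝ λ^2e^(−5λ) · λ^36e^(−7λ) = λ^38e^(−12λ), i.e. Gamma(shape=39, rate=12).
The mode of a Gamma(a, b) with a ≥ 1 (shape–rate) is (a−1)/b = 38/12 ≈ 3.167.

λ̂_MAP = 3.167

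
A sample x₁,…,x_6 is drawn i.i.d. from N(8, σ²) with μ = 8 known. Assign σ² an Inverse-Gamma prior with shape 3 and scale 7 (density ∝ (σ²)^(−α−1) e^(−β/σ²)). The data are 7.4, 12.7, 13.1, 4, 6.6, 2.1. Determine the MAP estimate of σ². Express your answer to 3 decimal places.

σ̂²_MAP = 8.231

Sum of squared deviations about the known mean: SS = (7.4−8)² + (12.7−8)² + (13.1−8)² + (4−8)² + (6.6−8)² + (2.1−8)² = 101.23.
The Normal likelihood contributes (σ²)^(−n/2) exp(−SS/(2σ²)), so the posterior is Inverse-Gamma(α + n/2, β + SS/2) = Inverse-Gamma(6, 57.615).
The mode of Inverse-Gamma(a, b) is b/(a+1) = 57.615/7 ≈ 8.231.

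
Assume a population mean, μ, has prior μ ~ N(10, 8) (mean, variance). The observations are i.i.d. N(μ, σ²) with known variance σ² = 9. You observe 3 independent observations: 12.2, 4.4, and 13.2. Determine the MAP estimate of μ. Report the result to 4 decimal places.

n = 3; x̄ = (12.2 + 4.4 + 13.2)/3 = 29.8/3 = 149/15 ≈ 9.9333.
For a Normal prior and Normal likelihood with known variance, the posterior is Normal; its mode equals its mean, the precision-weighted average.
Prior precision 1/σ₀² = 1/8 = 0.125; data precision n/σ² = 3/9 = 1/3.
μ̂ = (0.125·10 + (1/3)·(149/15)) / (0.125 + 1/3) = (821/180)/(11/24) = 1642/165 ≈ 9.9515.

μ̂_MAP = 9.9515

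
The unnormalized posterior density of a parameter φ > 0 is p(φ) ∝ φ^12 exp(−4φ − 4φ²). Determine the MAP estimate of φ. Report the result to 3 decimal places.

φ̂_MAP = 1.000

ℓ'(φ) = 12/φ − 4 − 8φ. Setting this to zero and multiplying by φ: 8φ² + 4φ − 12 = 0.
φ = (−4 + √(4² + 4·8·12)) / (2·8) = (−4 + √400) / 16 = (−4 + 20)/16 = 1.
ℓ''(φ) = −12/φ² − 8 < 0, confirming a maximum.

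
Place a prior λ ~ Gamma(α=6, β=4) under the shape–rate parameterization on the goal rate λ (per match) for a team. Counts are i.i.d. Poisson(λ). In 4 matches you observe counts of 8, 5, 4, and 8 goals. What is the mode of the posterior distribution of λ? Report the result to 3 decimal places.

λ̂_MAP = 3.750

Σxᵢ = 8+5+4+8 = 25, with n = 4.
Posterior ∝ λ^5e^(−4λ) · λ^25e^(−4λ) = λ^30e^(−8λ), i.e. Gamma(shape=31, rate=8).
The mode of a Gamma(a, b) with a ≥ 1 (shape–rate) is (a−1)/b = 30/8 ≈ 3.750.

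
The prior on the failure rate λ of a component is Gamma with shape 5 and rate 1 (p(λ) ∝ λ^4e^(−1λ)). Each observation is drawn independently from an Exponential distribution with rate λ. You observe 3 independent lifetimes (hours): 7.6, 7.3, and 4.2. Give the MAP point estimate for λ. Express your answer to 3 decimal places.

λ̂_MAP = 0.348

The Exponential(rate=λ) likelihood is ∝ λ^n e^(−λΣtᵢ). Here n = 3 and Σtᵢ = 7.6 + 7.3 + 4.2 = 19.1.
Posterior ∝ λ^4e^(−1λ) · λ^3e^(−19.1λ) = λ^7e^(−20.1λ), i.e. Gamma(8, 20.1).
Mode = (a−1)/b = 7/20.1 ≈ 0.348.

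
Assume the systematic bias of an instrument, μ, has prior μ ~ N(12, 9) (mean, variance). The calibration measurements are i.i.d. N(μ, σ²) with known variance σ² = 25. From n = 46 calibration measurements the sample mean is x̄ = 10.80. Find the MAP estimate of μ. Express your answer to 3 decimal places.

n = 46, x̄ = 10.80.
For a Normal prior and Normal likelihood with known variance, the posterior is Normal; its mode equals its mean, the precision-weighted average.
Prior precision 1/σ₀² = 1/9; data precision n/σ² = 46/25 = 1.84.
μ̂ = ((1/9)·12 + 1.84·10.8) / (1/9 + 1.84) = (7952/375)/(439/225) = 23856/2195 ≈ 10.868.

μ̂_MAP = 10.868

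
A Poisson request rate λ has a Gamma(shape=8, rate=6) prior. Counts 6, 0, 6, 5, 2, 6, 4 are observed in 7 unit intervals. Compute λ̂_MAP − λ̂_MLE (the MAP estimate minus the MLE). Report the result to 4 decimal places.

MAP − MLE = -1.3736

Σxᵢ = 29. Posterior is Gamma(37, 13); MAP = (37−1)/13 = 36/13 ≈ 2.76923.
MLE = x̄ = 29/7 ≈ 4.14286.
Difference = 36/13 − 29/7 = -125/91 ≈ -1.3736.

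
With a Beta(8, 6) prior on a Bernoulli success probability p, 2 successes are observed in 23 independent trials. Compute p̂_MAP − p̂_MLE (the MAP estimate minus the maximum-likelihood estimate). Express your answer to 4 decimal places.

MAP − MLE = 0.1702

Posterior is Beta(10, 27); MAP = (10−1)/(37−2) = 9/35 ≈ 0.25714.
MLE ignores the prior: p̂_MLE = k/n = 2/23 ≈ 0.08696.
Difference = 9/35 − 2/23 = 137/805 ≈ 0.1702.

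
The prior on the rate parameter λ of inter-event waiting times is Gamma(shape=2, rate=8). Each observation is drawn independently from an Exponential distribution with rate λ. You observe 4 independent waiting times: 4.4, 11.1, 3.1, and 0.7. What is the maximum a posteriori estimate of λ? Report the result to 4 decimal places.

The Exponential(rate=λ) likelihood is ∝ λ^n e^(−λΣtᵢ). Here n = 4 and Σtᵢ = 4.4 + 11.1 + 3.1 + 0.7 = 19.3.
Posterior ∝ λe^(−8λ) · λ^4e^(−19.3λ) = λ^5e^(−27.3λ), i.e. Gamma(6, 27.3).
Mode = (a−1)/b = 5/27.3 ≈ 0.1832.

λ̂_MAP = 0.1832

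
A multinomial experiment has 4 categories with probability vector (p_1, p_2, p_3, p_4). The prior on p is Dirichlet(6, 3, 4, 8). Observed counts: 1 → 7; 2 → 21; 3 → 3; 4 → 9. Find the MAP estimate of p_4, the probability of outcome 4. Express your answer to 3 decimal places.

MAP estimate: 0.281

The posterior is Dirichlet(αᵢ + nᵢ) = Dirichlet(13, 24, 7, 17).
For a Dirichlet(a₁,…,a_K) with all aᵢ > 1, the mode has j-th component (aⱼ − 1)/(Σaᵢ − K).
Here Σaᵢ = 61 and K = 4, so p_4 = (17 − 1)/(61 − 4) = 16/57 ≈ 0.281.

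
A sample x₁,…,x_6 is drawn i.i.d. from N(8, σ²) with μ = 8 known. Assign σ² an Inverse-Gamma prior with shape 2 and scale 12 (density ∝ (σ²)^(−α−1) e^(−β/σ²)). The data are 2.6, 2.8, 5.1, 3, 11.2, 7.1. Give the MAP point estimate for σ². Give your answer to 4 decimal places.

Sum of squared deviations about the known mean: SS = (2.6−8)² + (2.8−8)² + (5.1−8)² + (3−8)² + (11.2−8)² + (7.1−8)² = 100.66.
The Normal likelihood contributes (σ²)^(−n/2) exp(−SS/(2σ²)), so the posterior is Inverse-Gamma(α + n/2, β + SS/2) = Inverse-Gamma(5, 62.33).
The mode of Inverse-Gamma(a, b) is b/(a+1) = 62.33/6 ≈ 10.3883.

σ̂²_MAP = 10.3883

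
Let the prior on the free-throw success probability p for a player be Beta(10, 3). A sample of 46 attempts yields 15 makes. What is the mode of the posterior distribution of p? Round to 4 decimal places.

Prior: Beta(10, 3).
Data: 15 successes in 46 trials. The binomial likelihood contributes p^15(1−p)^31, so the posterior is Beta(10+15, 3+31) = Beta(25, 34).
For Beta(a, b) with a, b > 1 the mode is (a−1)/(a+b−2) = 24/57 ≈ 0.4211.

p̂_MAP = 0.4211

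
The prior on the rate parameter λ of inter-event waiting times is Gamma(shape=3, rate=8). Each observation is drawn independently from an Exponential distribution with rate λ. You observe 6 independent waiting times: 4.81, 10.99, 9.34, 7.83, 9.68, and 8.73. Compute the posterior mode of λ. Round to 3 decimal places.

λ̂_MAP = 0.135

The Exponential(rate=λ) likelihood is ∝ λ^n e^(−λΣtᵢ). Here n = 6 and Σtᵢ = 4.81 + 10.99 + 9.34 + 7.83 + 9.68 + 8.73 = 51.38.
Posterior ∝ λ^2e^(−8λ) · λ^6e^(−51.38λ) = λ^8e^(−59.38λ), i.e. Gamma(9, 59.38).
Mode = (a−1)/b = 8/59.38 ≈ 0.135.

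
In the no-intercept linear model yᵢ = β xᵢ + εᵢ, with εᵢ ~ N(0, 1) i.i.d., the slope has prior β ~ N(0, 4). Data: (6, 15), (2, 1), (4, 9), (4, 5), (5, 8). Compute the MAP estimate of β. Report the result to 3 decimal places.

β̂_MAP = 1.933

log p(β | y) = −Σ(yᵢ − βxᵢ)²/(2·1) − β²/(2·4) + const.
Setting the derivative to zero: Σxᵢ(yᵢ − βxᵢ)/1 − β/4 = 0, so β = Σxᵢyᵢ / (Σxᵢ² + σ²/τ²).
Σxᵢyᵢ = 6·15 + 2·1 + 4·9 + 4·5 + 5·8 = 188; Σxᵢ² = 97; σ²/τ² = 0.25.
β̂_MAP = 188 / (97 + 0.25) = 188/97.25 ≈ 1.933.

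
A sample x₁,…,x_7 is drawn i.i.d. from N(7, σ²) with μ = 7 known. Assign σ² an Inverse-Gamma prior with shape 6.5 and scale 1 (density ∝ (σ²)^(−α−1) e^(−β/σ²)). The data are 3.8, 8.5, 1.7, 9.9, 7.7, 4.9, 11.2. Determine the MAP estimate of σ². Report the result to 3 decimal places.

Sum of squared deviations about the known mean: SS = (3.8−7)² + (8.5−7)² + (1.7−7)² + (9.9−7)² + (7.7−7)² + (4.9−7)² + (11.2−7)² = 71.53.
The Normal likelihood contributes (σ²)^(−n/2) exp(−SS/(2σ²)), so the posterior is Inverse-Gamma(α + n/2, β + SS/2) = Inverse-Gamma(10, 36.765).
The mode of Inverse-Gamma(a, b) is b/(a+1) = 36.765/11 ≈ 3.342.

σ̂²_MAP = 3.342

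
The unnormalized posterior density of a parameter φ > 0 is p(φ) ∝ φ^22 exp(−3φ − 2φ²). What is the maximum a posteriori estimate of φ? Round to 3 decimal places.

φ̂_MAP = 2.000

ℓ'(φ) = 22/φ − 3 − 4φ. Setting this to zero and multiplying by φ: 4φ² + 3φ − 22 = 0.
φ = (−3 + √(3² + 4·4·22)) / (2·4) = (−3 + √361) / 8 = (−3 + 19)/8 = 2.
ℓ''(φ) = −22/φ² − 4 < 0, confirming a maximum.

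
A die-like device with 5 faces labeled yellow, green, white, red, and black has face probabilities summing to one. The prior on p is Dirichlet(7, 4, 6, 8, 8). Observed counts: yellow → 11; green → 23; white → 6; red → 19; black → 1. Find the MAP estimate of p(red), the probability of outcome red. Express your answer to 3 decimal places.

The posterior is Dirichlet(αᵢ + nᵢ) = Dirichlet(18, 27, 12, 27, 9).
For a Dirichlet(a₁,…,a_K) with all aᵢ > 1, the mode has j-th component (aⱼ − 1)/(Σaᵢ − K).
Here Σaᵢ = 93 and K = 5, so p(red) = (27 − 1)/(93 − 5) = 26/88 ≈ 0.295.

MAP estimate of p(red) = 0.295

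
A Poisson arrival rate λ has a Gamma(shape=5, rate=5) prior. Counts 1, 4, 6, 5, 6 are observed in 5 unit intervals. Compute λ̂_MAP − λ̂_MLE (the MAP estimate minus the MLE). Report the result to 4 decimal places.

MAP − MLE = -1.8000

Σxᵢ = 22. Posterior is Gamma(27, 10); MAP = (27−1)/10 = 26/10 ≈ 2.60000.
MLE = x̄ = 22/5 ≈ 4.40000.
Difference = 26/10 − 22/5 = -9/5 ≈ -1.8000.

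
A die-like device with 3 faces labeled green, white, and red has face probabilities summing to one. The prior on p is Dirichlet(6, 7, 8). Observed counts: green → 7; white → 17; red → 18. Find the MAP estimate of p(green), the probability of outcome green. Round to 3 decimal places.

MAP estimate of p(green) = 0.200

The posterior is Dirichlet(αᵢ + nᵢ) = Dirichlet(13, 24, 26).
For a Dirichlet(a₁,…,a_K) with all aᵢ > 1, the mode has j-th component (aⱼ − 1)/(Σaᵢ − K).
Here Σaᵢ = 63 and K = 3, so p(green) = (13 − 1)/(63 − 3) = 12/60 ≈ 0.200.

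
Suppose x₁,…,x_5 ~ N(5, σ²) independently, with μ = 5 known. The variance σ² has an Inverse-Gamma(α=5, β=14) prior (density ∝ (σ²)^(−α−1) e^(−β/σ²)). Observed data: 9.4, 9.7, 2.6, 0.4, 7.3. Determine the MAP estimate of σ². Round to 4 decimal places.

Sum of squared deviations about the known mean: SS = (9.4−5)² + (9.7−5)² + (2.6−5)² + (0.4−5)² + (7.3−5)² = 73.66.
The Normal likelihood contributes (σ²)^(−n/2) exp(−SS/(2σ²)), so the posterior is Inverse-Gamma(α + n/2, β + SS/2) = Inverse-Gamma(7.5, 50.83).
The mode of Inverse-Gamma(a, b) is b/(a+1) = 50.83/8.5 ≈ 5.9800.

σ̂²_MAP = 5.9800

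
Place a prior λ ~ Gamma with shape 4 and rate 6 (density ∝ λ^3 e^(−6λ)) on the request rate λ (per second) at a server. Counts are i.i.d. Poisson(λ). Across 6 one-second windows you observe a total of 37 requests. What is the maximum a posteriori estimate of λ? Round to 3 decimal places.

Σxᵢ = 37, n = 6.
Posterior ∝ λ^3e^(−6λ) · λ^37e^(−6λ) = λ^40e^(−12λ), i.e. Gamma(shape=41, rate=12).
The mode of a Gamma(a, b) with a ≥ 1 (shape–rate) is (a−1)/b = 40/12 ≈ 3.333.

λ̂_MAP = 3.333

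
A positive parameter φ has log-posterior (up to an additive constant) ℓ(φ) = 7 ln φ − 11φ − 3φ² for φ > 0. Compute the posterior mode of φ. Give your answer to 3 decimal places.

ℓ'(φ) = 7/φ − 11 − 6φ. Setting this to zero and multiplying by φ: 6φ² + 11φ − 7 = 0.
φ = (−11 + √(11² + 4·6·7)) / (2·6) = (−11 + √289) / 12 = (−11 + 17)/12 = 1/2.
ℓ''(φ) = −7/φ² − 6 < 0, confirming a maximum.

φ̂_MAP = 0.500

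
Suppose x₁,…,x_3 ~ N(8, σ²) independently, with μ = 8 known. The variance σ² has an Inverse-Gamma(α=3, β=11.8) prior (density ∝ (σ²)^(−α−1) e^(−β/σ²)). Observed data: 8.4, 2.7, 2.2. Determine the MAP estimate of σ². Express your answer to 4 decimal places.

σ̂²_MAP = 7.7718

Sum of squared deviations about the known mean: SS = (8.4−8)² + (2.7−8)² + (2.2−8)² = 61.89.
The Normal likelihood contributes (σ²)^(−n/2) exp(−SS/(2σ²)), so the posterior is Inverse-Gamma(α + n/2, β + SS/2) = Inverse-Gamma(4.5, 42.745).
The mode of Inverse-Gamma(a, b) is b/(a+1) = 42.745/5.5 ≈ 7.7718.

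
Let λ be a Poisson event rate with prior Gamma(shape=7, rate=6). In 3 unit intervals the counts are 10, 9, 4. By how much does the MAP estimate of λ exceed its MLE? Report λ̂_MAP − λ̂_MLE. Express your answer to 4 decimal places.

MAP − MLE = -4.4444

Σxᵢ = 23. Posterior is Gamma(30, 9); MAP = (30−1)/9 = 29/9 ≈ 3.22222.
MLE = x̄ = 23/3 ≈ 7.66667.
Difference = 29/9 − 23/3 = -40/9 ≈ -4.4444.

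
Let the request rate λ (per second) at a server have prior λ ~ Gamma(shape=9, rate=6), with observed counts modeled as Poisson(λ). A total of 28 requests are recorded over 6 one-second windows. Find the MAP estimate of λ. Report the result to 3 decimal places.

Σxᵢ = 28, n = 6.
Posterior ∝ λ^8e^(−6λ) · λ^28e^(−6λ) = λ^36e^(−12λ), i.e. Gamma(shape=37, rate=12).
The mode of a Gamma(a, b) with a ≥ 1 (shape–rate) is (a−1)/b = 36/12 ≈ 3.000.

λ̂_MAP = 3.000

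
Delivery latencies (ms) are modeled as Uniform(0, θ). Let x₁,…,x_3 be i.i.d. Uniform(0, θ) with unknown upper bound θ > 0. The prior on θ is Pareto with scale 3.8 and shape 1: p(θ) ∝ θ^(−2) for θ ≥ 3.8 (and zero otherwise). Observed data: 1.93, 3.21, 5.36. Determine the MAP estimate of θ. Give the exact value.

The Uniform(0, θ) likelihood is θ^(−n) for θ ≥ max(xᵢ), zero otherwise. Here max(xᵢ) = 5.36.
Posterior ∝ θ^(−2) · θ^(−3) = θ^(−5) on θ ≥ max(3.8, 5.36) = 5.36.
This density is strictly decreasing in θ, so the posterior mode lies at the lower boundary of the support.

θ̂_MAP = 5.36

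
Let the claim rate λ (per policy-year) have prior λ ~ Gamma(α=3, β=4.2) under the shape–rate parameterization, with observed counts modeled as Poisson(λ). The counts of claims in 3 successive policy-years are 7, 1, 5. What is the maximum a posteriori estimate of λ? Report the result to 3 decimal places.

Σxᵢ = 7+1+5 = 13, with n = 3.
Posterior ∝ λ^2e^(−4.2λ) · λ^13e^(−3λ) = λ^15e^(−7.2λ), i.e. Gamma(shape=16, rate=7.2).
The mode of a Gamma(a, b) with a ≥ 1 (shape–rate) is (a−1)/b = 15/7.2 ≈ 2.083.

λ̂_MAP = 2.083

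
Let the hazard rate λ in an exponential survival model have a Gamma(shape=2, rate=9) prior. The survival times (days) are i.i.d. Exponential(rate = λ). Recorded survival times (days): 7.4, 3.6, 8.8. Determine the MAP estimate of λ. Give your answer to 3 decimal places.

The Exponential(rate=λ) likelihood is ∝ λ^n e^(−λΣtᵢ). Here n = 3 and Σtᵢ = 7.4 + 3.6 + 8.8 = 19.8.
Posterior ∝ λe^(−9λ) · λ^3e^(−19.8λ) = λ^4e^(−28.8λ), i.e. Gamma(5, 28.8).
Mode = (a−1)/b = 4/28.8 ≈ 0.139.

λ̂_MAP = 0.139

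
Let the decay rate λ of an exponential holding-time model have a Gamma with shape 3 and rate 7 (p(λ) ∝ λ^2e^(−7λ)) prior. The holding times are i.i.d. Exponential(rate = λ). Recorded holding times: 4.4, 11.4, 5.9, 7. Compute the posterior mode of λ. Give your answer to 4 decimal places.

The Exponential(rate=λ) likelihood is ∝ λ^n e^(−λΣtᵢ). Here n = 4 and Σtᵢ = 4.4 + 11.4 + 5.9 + 7 = 28.7.
Posterior ∝ λ^2e^(−7λ) · λ^4e^(−28.7λ) = λ^6e^(−35.7λ), i.e. Gamma(7, 35.7).
Mode = (a−1)/b = 6/35.7 ≈ 0.1681.

λ̂_MAP = 0.1681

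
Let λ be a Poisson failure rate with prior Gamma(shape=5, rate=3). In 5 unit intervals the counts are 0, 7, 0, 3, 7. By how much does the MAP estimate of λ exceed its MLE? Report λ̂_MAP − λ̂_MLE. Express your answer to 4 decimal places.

Σxᵢ = 17. Posterior is Gamma(22, 8); MAP = (22−1)/8 = 21/8 ≈ 2.62500.
MLE = x̄ = 17/5 ≈ 3.40000.
Difference = 21/8 − 17/5 = -31/40 ≈ -0.7750.

MAP − MLE = -0.7750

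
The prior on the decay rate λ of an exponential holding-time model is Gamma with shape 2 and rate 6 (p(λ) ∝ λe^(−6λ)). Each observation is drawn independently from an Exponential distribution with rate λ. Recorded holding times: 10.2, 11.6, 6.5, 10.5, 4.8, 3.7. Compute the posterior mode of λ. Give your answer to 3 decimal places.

The Exponential(rate=λ) likelihood is ∝ λ^n e^(−λΣtᵢ). Here n = 6 and Σtᵢ = 10.2 + 11.6 + 6.5 + 10.5 + 4.8 + 3.7 = 47.3.
Posterior ∝ λe^(−6λ) · λ^6e^(−47.3λ) = λ^7e^(−53.3λ), i.e. Gamma(8, 53.3).
Mode = (a−1)/b = 7/53.3 ≈ 0.131.

λ̂_MAP = 0.131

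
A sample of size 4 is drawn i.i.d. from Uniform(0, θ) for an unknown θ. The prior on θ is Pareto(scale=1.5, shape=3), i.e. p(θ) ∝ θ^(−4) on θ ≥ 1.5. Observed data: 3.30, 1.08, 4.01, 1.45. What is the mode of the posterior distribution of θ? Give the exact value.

θ̂_MAP = 4.01

The Uniform(0, θ) likelihood is θ^(−n) for θ ≥ max(xᵢ), zero otherwise. Here max(xᵢ) = 4.01.
Posterior ∝ θ^(−4) · θ^(−4) = θ^(−8) on θ ≥ max(1.5, 4.01) = 4.01.
This density is strictly decreasing in θ, so the posterior mode lies at the lower boundary of the support.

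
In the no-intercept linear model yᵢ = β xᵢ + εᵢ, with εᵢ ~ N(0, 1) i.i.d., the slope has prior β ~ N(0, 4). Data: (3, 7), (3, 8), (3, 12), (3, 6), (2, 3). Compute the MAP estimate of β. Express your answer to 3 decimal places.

log p(β | y) = −Σ(yᵢ − βxᵢ)²/(2·1) − β²/(2·4) + const.
Setting the derivative to zero: Σxᵢ(yᵢ − βxᵢ)/1 − β/4 = 0, so β = Σxᵢyᵢ / (Σxᵢ² + σ²/τ²).
Σxᵢyᵢ = 3·7 + 3·8 + 3·12 + 3·6 + 2·3 = 105; Σxᵢ² = 40; σ²/τ² = 0.25.
β̂_MAP = 105 / (40 + 0.25) = 105/40.25 ≈ 2.609.

β̂_MAP = 2.609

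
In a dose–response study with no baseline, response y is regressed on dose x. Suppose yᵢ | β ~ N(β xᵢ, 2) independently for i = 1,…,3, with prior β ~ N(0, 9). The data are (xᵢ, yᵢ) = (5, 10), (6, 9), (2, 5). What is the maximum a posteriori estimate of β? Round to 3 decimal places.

log p(β | y) = −Σ(yᵢ − βxᵢ)²/(2·2) − β²/(2·9) + const.
Setting the derivative to zero: Σxᵢ(yᵢ − βxᵢ)/2 − β/9 = 0, so β = Σxᵢyᵢ / (Σxᵢ² + σ²/τ²).
Σxᵢyᵢ = 5·10 + 6·9 + 2·5 = 114; Σxᵢ² = 65; σ²/τ² = 2/9.
β̂_MAP = 114 / (65 + 2/9) = 114/(587/9) = 1026/587 ≈ 1.748.

β̂_MAP = 1.748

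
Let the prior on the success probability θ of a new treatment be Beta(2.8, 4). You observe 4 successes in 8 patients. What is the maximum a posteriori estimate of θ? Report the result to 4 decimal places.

Prior: Beta(2.8, 4).
Data: 4 successes in 8 trials. The binomial likelihood contributes θ^4(1−θ)^4, so the posterior is Beta(2.8+4, 4+4) = Beta(6.8, 8).
For Beta(a, b) with a, b > 1 the mode is (a−1)/(a+b−2) = 5.8/12.8 ≈ 0.4531.

θ̂_MAP = 0.4531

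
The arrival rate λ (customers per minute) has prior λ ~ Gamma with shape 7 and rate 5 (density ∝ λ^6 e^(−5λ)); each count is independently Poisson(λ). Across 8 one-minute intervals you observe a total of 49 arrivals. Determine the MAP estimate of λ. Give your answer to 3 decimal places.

Σxᵢ = 49, n = 8.
Posterior ∝ λ^6e^(−5λ) · λ^49e^(−8λ) = λ^55e^(−13λ), i.e. Gamma(shape=56, rate=13).
The mode of a Gamma(a, b) with a ≥ 1 (shape–rate) is (a−1)/b = 55/13 ≈ 4.231.

λ̂_MAP = 4.231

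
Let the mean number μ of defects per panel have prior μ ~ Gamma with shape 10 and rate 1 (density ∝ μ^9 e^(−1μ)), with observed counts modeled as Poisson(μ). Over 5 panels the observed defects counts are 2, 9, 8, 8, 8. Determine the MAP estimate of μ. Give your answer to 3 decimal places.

μ̂_MAP = 7.333

Σxᵢ = 2+9+8+8+8 = 35, with n = 5.
Posterior ∝ μ^9e^(−1μ) · μ^35e^(−5μ) = μ^44e^(−6μ), i.e. Gamma(shape=45, rate=6).
The mode of a Gamma(a, b) with a ≥ 1 (shape–rate) is (a−1)/b = 44/6 ≈ 7.333.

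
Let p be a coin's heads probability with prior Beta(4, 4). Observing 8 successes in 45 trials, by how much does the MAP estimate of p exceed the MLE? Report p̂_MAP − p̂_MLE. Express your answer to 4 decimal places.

Posterior is Beta(12, 41); MAP = (12−1)/(53−2) = 11/51 ≈ 0.21569.
MLE ignores the prior: p̂_MLE = k/n = 8/45 ≈ 0.17778.
Difference = 11/51 − 8/45 = 29/765 ≈ 0.0379.

MAP − MLE = 0.0379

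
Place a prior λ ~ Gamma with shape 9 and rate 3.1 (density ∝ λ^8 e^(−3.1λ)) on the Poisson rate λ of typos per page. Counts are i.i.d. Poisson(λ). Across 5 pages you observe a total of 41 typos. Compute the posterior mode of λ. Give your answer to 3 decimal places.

Σxᵢ = 41, n = 5.
Posterior ∝ λ^8e^(−3.1λ) · λ^41e^(−5λ) = λ^49e^(−8.1λ), i.e. Gamma(shape=50, rate=8.1).
The mode of a Gamma(a, b) with a ≥ 1 (shape–rate) is (a−1)/b = 49/8.1 ≈ 6.049.

λ̂_MAP = 6.049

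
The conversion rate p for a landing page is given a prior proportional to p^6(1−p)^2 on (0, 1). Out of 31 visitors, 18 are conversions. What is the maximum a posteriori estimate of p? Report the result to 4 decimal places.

p̂_MAP = 0.6154

The prior density ∝ p^6(1−p)^2 is the kernel of Beta(7, 3).
Data: 18 successes in 31 trials. The binomial likelihood contributes p^18(1−p)^13, so the posterior is Beta(7+18, 3+13) = Beta(25, 16).
For Beta(a, b) with a, b > 1 the mode is (a−1)/(a+b−2) = 24/39 ≈ 0.6154.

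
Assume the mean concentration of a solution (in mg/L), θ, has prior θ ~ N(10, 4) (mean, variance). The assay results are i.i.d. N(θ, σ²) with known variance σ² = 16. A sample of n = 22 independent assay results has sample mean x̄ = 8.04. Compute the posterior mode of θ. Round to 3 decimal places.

θ̂_MAP = 8.342

n = 22, x̄ = 8.04.
For a Normal prior and Normal likelihood with known variance, the posterior is Normal; its mode equals its mean, the precision-weighted average.
Prior precision 1/σ₀² = 1/4 = 0.25; data precision n/σ² = 22/16 = 1.375.
θ̂ = (0.25·10 + 1.375·8.04) / (0.25 + 1.375) = 13.555/1.625 = 2711/325 ≈ 8.342.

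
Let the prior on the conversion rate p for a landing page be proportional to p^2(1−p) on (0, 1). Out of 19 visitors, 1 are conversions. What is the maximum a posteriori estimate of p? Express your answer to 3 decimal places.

p̂_MAP = 0.136

The prior density ∝ p^2(1−p)^1 is the kernel of Beta(3, 2).
Data: 1 success in 19 trials. The binomial likelihood contributes p(1−p)^18, so the posterior is Beta(3+1, 2+18) = Beta(4, 20).
For Beta(a, b) with a, b > 1 the mode is (a−1)/(a+b−2) = 3/22 ≈ 0.136.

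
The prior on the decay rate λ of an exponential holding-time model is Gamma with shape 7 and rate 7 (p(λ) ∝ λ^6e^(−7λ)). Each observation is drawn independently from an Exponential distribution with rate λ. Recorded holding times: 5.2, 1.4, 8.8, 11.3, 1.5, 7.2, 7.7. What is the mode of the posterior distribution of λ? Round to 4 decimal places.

The Exponential(rate=λ) likelihood is ∝ λ^n e^(−λΣtᵢ). Here n = 7 and Σtᵢ = 5.2 + 1.4 + 8.8 + 11.3 + 1.5 + 7.2 + 7.7 = 43.1.
Posterior ∝ λ^6e^(−7λ) · λ^7e^(−43.1λ) = λ^13e^(−50.1λ), i.e. Gamma(14, 50.1).
Mode = (a−1)/b = 13/50.1 ≈ 0.2595.

λ̂_MAP = 0.2595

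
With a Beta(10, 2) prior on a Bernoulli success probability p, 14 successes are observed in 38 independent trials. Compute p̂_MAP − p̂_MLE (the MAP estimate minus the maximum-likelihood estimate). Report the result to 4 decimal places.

Posterior is Beta(24, 26); MAP = (24−1)/(50−2) = 23/48 ≈ 0.47917.
MLE ignores the prior: p̂_MLE = k/n = 14/38 ≈ 0.36842.
Difference = 23/48 − 14/38 = 101/912 ≈ 0.1107.

MAP − MLE = 0.1107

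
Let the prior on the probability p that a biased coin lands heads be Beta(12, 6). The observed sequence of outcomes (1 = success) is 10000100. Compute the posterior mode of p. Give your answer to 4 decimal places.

Prior: Beta(12, 6).
Data: 2 successes in 8 trials (from the sequence). The binomial likelihood contributes p^2(1−p)^6, so the posterior is Beta(12+2, 6+6) = Beta(14, 12).
For Beta(a, b) with a, b > 1 the mode is (a−1)/(a+b−2) = 13/24 ≈ 0.5417.

p̂_MAP = 0.5417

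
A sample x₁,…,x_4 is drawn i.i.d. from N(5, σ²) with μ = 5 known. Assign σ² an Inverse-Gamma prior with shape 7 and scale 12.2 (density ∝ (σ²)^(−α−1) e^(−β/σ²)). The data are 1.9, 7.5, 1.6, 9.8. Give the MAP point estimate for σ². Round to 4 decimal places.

Sum of squared deviations about the known mean: SS = (1.9−5)² + (7.5−5)² + (1.6−5)² + (9.8−5)² = 50.46.
The Normal likelihood contributes (σ²)^(−n/2) exp(−SS/(2σ²)), so the posterior is Inverse-Gamma(α + n/2, β + SS/2) = Inverse-Gamma(9, 37.43).
The mode of Inverse-Gamma(a, b) is b/(a+1) = 37.43/10 ≈ 3.7430.

σ̂²_MAP = 3.7430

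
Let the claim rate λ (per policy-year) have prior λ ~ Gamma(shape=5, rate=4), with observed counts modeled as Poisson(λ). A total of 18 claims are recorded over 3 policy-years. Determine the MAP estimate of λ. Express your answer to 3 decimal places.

Σxᵢ = 18, n = 3.
Posterior ∝ λ^4e^(−4λ) · λ^18e^(−3λ) = λ^22e^(−7λ), i.e. Gamma(shape=23, rate=7).
The mode of a Gamma(a, b) with a ≥ 1 (shape–rate) is (a−1)/b = 22/7 ≈ 3.143.

λ̂_MAP = 3.143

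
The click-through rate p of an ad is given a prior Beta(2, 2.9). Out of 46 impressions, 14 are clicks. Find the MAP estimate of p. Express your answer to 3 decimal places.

Prior: Beta(2, 2.9).
Data: 14 successes in 46 trials. The binomial likelihood contributes p^14(1−p)^32, so the posterior is Beta(2+14, 2.9+32) = Beta(16, 34.9).
For Beta(a, b) with a, b > 1 the mode is (a−1)/(a+b−2) = 15/48.9 ≈ 0.307.

p̂_MAP = 0.307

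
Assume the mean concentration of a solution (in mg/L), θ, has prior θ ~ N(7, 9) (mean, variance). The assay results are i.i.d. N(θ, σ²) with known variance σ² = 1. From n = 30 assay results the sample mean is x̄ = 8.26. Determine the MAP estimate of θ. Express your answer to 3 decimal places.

n = 30, x̄ = 8.26.
For a Normal prior and Normal likelihood with known variance, the posterior is Normal; its mode equals its mean, the precision-weighted average.
Prior precision 1/σ₀² = 1/9; data precision n/σ² = 30/1 = 30.
θ̂ = ((1/9)·7 + 30·8.26) / (1/9 + 30) = (11186/45)/(271/9) = 11186/1355 ≈ 8.255.

θ̂_MAP = 8.255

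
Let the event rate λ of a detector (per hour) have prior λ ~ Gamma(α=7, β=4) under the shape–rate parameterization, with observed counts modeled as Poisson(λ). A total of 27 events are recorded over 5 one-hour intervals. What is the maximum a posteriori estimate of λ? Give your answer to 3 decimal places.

λ̂_MAP = 3.667

Σxᵢ = 27, n = 5.
Posterior ∝ λ^6e^(−4λ) · λ^27e^(−5λ) = λ^33e^(−9λ), i.e. Gamma(shape=34, rate=9).
The mode of a Gamma(a, b) with a ≥ 1 (shape–rate) is (a−1)/b = 33/9 ≈ 3.667.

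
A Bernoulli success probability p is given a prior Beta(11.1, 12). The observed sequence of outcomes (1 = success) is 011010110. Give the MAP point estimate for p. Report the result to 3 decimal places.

p̂_MAP = 0.502

Prior: Beta(11.1, 12).
Data: 5 successes in 9 trials (from the sequence). The binomial likelihood contributes p^5(1−p)^4, so the posterior is Beta(11.1+5, 12+4) = Beta(16.1, 16).
For Beta(a, b) with a, b > 1 the mode is (a−1)/(a+b−2) = 15.1/30.1 ≈ 0.502.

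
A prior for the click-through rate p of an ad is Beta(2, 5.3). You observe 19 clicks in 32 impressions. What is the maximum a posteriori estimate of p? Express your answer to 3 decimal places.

Prior: Beta(2, 5.3).
Data: 19 successes in 32 trials. The binomial likelihood contributes p^19(1−p)^13, so the posterior is Beta(2+19, 5.3+13) = Beta(21, 18.3).
For Beta(a, b) with a, b > 1 the mode is (a−1)/(a+b−2) = 20/37.3 ≈ 0.536.

p̂_MAP = 0.536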